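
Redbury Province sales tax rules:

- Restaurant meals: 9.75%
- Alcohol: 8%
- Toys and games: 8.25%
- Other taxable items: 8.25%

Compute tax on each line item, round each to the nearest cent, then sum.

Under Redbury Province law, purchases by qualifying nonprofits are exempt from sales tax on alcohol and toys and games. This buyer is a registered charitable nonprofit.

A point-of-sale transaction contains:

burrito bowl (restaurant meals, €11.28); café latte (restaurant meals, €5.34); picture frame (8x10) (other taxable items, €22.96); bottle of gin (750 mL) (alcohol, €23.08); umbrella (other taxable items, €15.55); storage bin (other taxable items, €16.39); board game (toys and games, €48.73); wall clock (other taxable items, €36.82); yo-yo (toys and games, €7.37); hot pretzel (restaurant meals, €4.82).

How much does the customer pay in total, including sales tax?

Burrito bowl €11.28: restaurant meals → 9.75% → €1.10
Café latte €5.34: restaurant meals → 9.75% → €0.52
Picture frame (8x10) €22.96: other taxable items → 8.25% → €1.89
Bottle of gin (750 mL) €23.08: alcohol, buyer-exempt → 0% → €0.00
Umbrella €15.55: other taxable items → 8.25% → €1.28
Storage bin €16.39: other taxable items → 8.25% → €1.35
Board game €48.73: toys and games, buyer-exempt → 0% → €0.00
Wall clock €36.82: other taxable items → 8.25% → €3.04
Yo-yo €7.37: toys and games, buyer-exempt → 0% → €0.00
Hot pretzel €4.82: restaurant meals → 9.75% → €0.47
Subtotal = €192.34; tax = €9.65; total due = €201.99

€201.99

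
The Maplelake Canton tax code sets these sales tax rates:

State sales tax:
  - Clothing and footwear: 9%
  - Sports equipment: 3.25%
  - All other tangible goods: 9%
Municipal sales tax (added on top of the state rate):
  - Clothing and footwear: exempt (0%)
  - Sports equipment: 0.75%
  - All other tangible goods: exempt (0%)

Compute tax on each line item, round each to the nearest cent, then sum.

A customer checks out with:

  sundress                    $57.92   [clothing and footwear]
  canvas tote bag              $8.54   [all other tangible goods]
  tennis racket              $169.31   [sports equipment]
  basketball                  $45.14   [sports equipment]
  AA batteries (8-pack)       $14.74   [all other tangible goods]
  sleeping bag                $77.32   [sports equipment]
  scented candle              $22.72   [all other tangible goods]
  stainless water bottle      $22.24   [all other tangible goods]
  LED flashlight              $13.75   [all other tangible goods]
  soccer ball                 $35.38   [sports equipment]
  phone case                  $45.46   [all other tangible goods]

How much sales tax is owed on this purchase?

Sundress $57.92: clothing and footwear → 9% + 0% municipal = 9% → $5.21
Canvas tote bag $8.54: all other tangible goods → 9% + 0% municipal = 9% → $0.77
Tennis racket $169.31: sports equipment → 3.25% + 0.75% municipal = 4% → $6.77
Basketball $45.14: sports equipment → 3.25% + 0.75% municipal = 4% → $1.81
AA batteries (8-pack) $14.74: all other tangible goods → 9% + 0% municipal = 9% → $1.33
Sleeping bag $77.32: sports equipment → 3.25% + 0.75% municipal = 4% → $3.09
Scented candle $22.72: all other tangible goods → 9% + 0% municipal = 9% → $2.04
Stainless water bottle $22.24: all other tangible goods → 9% + 0% municipal = 9% → $2.00
LED flashlight $13.75: all other tangible goods → 9% + 0% municipal = 9% → $1.24
Soccer ball $35.38: sports equipment → 3.25% + 0.75% municipal = 4% → $1.42
Phone case $45.46: all other tangible goods → 9% + 0% municipal = 9% → $4.09
Total tax = $5.21 + $0.77 + $6.77 + $1.81 + $1.33 + $3.09 + $2.04 + $2.00 + $1.24 + $1.42 + $4.09 = $29.77

$29.77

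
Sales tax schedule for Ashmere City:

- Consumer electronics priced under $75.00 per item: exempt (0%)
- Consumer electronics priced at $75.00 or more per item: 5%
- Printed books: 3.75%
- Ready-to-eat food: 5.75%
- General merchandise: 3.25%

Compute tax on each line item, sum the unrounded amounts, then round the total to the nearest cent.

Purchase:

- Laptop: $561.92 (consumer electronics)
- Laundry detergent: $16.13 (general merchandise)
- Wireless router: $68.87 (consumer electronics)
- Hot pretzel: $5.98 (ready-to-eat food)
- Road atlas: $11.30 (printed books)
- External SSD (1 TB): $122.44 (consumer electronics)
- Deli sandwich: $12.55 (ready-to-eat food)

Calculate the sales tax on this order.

Laptop $561.92: consumer electronics, $75.00 or more → 5% → $28.096
Laundry detergent $16.13: general merchandise → 3.25% → $0.524225
Wireless router $68.87: consumer electronics, under $75.00 → 0% → $0.00
Hot pretzel $5.98: ready-to-eat food → 5.75% → $0.34385
Road atlas $11.30: printed books → 3.75% → $0.42375
External SSD (1 TB) $122.44: consumer electronics, $75.00 or more → 5% → $6.122
Deli sandwich $12.55: ready-to-eat food → 5.75% → $0.721625
Unrounded tax sum = $36.23145 → $36.23

$36.23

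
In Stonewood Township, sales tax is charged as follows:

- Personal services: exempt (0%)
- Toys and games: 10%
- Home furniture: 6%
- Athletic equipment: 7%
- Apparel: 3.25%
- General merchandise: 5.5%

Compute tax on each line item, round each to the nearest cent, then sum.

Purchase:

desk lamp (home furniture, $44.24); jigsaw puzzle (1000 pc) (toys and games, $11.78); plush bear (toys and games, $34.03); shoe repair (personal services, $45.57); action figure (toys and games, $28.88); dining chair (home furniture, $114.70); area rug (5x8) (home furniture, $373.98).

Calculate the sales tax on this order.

$39.44

Desk lamp $44.24: home furniture → 6% → $2.65
Jigsaw puzzle (1000 pc) $11.78: toys and games → 10% → $1.18
Plush bear $34.03: toys and games → 10% → $3.40
Shoe repair $45.57: personal services → 0% → $0.00
Action figure $28.88: toys and games → 10% → $2.89
Dining chair $114.70: home furniture → 6% → $6.88
Area rug (5x8) $373.98: home furniture → 6% → $22.44
Total tax = $2.65 + $1.18 + $3.40 + $2.89 + $6.88 + $22.44 = $39.44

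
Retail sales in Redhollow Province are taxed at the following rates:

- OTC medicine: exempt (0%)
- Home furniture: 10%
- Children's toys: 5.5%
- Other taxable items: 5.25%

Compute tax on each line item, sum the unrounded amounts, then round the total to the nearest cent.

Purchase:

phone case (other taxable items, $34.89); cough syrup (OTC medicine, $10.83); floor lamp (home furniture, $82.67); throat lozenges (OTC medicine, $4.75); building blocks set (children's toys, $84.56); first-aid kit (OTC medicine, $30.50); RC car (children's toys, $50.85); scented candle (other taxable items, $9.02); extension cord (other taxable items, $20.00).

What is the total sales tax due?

Phone case $34.89: other taxable items → 5.25% → $1.831725
Cough syrup $10.83: OTC medicine → 0% → $0.00
Floor lamp $82.67: home furniture → 10% → $8.267
Throat lozenges $4.75: OTC medicine → 0% → $0.00
Building blocks set $84.56: children's toys → 5.5% → $4.6508
First-aid kit $30.50: OTC medicine → 0% → $0.00
RC car $50.85: children's toys → 5.5% → $2.79675
Scented candle $9.02: other taxable items → 5.25% → $0.47355
Extension cord $20.00: other taxable items → 5.25% → $1.05
Unrounded tax sum = $19.069825 → $19.07

$19.07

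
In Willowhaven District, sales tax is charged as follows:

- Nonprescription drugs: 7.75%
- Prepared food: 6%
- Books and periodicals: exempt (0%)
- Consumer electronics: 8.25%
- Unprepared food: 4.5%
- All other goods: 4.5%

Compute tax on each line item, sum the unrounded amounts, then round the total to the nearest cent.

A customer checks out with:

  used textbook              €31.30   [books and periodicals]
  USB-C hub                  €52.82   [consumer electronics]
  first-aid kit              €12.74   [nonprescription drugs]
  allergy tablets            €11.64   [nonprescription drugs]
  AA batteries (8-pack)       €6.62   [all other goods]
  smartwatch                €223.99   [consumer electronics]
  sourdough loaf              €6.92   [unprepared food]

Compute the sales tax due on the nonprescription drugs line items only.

€1.89

First-aid kit €12.74: nonprescription drugs → 7.75% → €0.98735
Allergy tablets €11.64: nonprescription drugs → 7.75% → €0.9021
Tax on nonprescription drugs: unrounded sum = €1.88945 → €1.89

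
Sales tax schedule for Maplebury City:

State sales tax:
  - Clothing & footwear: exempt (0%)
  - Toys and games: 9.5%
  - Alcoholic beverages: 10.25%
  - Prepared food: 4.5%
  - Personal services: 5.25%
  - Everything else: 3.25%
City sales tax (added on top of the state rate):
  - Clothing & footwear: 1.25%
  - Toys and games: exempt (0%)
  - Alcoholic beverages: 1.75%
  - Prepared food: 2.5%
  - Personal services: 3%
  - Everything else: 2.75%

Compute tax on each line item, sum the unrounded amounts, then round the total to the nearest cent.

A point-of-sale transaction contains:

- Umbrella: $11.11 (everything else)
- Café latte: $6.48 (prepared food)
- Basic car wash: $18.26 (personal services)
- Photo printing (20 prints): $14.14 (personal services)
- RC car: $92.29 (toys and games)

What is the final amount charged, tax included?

Umbrella $11.11: everything else → 3.25% + 2.75% city = 6% → $0.6666
Café latte $6.48: prepared food → 4.5% + 2.5% city = 7% → $0.4536
Basic car wash $18.26: personal services → 5.25% + 3% city = 8.25% → $1.50645
Photo printing (20 prints) $14.14: personal services → 5.25% + 3% city = 8.25% → $1.16655
RC car $92.29: toys and games → 9.5% + 0% city = 9.5% → $8.76755
Subtotal = $142.28; unrounded tax = $12.56075 → $12.56; total due = $154.84

$154.84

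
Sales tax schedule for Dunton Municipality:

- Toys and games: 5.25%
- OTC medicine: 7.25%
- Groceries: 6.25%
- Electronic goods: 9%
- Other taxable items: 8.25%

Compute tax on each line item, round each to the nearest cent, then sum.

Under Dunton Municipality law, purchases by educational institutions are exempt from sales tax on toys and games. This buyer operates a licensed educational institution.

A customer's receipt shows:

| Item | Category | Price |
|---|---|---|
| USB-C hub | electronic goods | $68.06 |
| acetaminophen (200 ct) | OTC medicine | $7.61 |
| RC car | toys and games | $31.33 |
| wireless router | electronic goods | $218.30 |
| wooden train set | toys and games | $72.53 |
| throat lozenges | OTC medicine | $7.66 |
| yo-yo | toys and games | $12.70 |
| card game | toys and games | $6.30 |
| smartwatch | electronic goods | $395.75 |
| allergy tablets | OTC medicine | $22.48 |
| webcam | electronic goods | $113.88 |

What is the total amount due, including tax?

$1030.99

USB-C hub $68.06: electronic goods → 9% → $6.13
Acetaminophen (200 ct) $7.61: OTC medicine → 7.25% → $0.55
RC car $31.33: toys and games, buyer-exempt → 0% → $0.00
Wireless router $218.30: electronic goods → 9% → $19.65
Wooden train set $72.53: toys and games, buyer-exempt → 0% → $0.00
Throat lozenges $7.66: OTC medicine → 7.25% → $0.56
Yo-yo $12.70: toys and games, buyer-exempt → 0% → $0.00
Card game $6.30: toys and games, buyer-exempt → 0% → $0.00
Smartwatch $395.75: electronic goods → 9% → $35.62
Allergy tablets $22.48: OTC medicine → 7.25% → $1.63
Webcam $113.88: electronic goods → 9% → $10.25
Subtotal = $956.60; tax = $74.39; total due = $1030.99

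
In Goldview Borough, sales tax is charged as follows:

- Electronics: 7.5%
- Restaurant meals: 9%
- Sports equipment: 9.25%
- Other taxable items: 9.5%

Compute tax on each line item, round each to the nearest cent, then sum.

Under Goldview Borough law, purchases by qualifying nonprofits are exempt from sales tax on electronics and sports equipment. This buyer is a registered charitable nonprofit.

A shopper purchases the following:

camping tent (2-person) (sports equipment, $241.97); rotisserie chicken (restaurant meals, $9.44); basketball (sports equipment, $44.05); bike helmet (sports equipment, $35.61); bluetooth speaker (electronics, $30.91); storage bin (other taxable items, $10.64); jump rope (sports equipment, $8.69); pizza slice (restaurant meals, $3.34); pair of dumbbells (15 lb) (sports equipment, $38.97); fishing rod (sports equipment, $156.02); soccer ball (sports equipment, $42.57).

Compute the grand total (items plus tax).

Camping tent (2-person) $241.97: sports equipment, buyer-exempt → 0% → $0.00
Rotisserie chicken $9.44: restaurant meals → 9% → $0.85
Basketball $44.05: sports equipment, buyer-exempt → 0% → $0.00
Bike helmet $35.61: sports equipment, buyer-exempt → 0% → $0.00
Bluetooth speaker $30.91: electronics, buyer-exempt → 0% → $0.00
Storage bin $10.64: other taxable items → 9.5% → $1.01
Jump rope $8.69: sports equipment, buyer-exempt → 0% → $0.00
Pizza slice $3.34: restaurant meals → 9% → $0.30
Pair of dumbbells (15 lb) $38.97: sports equipment, buyer-exempt → 0% → $0.00
Fishing rod $156.02: sports equipment, buyer-exempt → 0% → $0.00
Soccer ball $42.57: sports equipment, buyer-exempt → 0% → $0.00
Subtotal = $622.21; tax = $2.16; total due = $624.37

$624.37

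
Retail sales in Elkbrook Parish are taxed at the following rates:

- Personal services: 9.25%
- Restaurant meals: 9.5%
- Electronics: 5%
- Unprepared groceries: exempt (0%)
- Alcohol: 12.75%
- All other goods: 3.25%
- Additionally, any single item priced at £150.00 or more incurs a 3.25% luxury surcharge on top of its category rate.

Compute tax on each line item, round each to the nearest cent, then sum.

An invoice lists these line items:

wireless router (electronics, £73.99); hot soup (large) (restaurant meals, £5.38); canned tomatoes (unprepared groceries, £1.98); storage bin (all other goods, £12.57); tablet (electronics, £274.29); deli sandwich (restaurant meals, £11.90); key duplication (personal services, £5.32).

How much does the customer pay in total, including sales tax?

Wireless router £73.99: electronics → 5% → £3.70
Hot soup (large) £5.38: restaurant meals → 9.5% → £0.51
Canned tomatoes £1.98: unprepared groceries → 0% → £0.00
Storage bin £12.57: all other goods → 3.25% → £0.41
Tablet £274.29: electronics → 5% + 3.25% surcharge = 8.25% → £22.63
Deli sandwich £11.90: restaurant meals → 9.5% → £1.13
Key duplication £5.32: personal services → 9.25% → £0.49
Subtotal = £385.43; tax = £28.87; total due = £414.30

£414.30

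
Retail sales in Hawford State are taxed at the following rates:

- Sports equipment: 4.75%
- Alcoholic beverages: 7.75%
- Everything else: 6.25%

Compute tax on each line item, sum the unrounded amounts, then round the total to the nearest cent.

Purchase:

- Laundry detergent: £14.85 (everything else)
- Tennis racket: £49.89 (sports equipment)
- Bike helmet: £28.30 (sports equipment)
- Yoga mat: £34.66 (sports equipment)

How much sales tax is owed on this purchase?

Laundry detergent £14.85: everything else → 6.25% → £0.928125
Tennis racket £49.89: sports equipment → 4.75% → £2.369775
Bike helmet £28.30: sports equipment → 4.75% → £1.34425
Yoga mat £34.66: sports equipment → 4.75% → £1.64635
Unrounded tax sum = £6.2885 → £6.29

£6.29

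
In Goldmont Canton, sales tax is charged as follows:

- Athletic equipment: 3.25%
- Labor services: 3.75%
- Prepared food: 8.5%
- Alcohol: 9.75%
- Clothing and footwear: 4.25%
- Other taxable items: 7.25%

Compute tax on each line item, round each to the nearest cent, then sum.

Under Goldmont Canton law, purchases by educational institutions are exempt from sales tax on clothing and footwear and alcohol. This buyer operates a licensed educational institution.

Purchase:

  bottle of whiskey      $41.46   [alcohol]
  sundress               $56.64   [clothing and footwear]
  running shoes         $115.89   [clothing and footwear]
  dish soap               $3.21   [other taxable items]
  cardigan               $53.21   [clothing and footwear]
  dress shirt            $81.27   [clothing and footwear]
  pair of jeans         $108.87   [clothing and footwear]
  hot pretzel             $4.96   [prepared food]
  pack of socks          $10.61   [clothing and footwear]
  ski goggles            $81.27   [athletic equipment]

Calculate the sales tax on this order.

$3.29

Bottle of whiskey $41.46: alcohol, buyer-exempt → 0% → $0.00
Sundress $56.64: clothing and footwear, buyer-exempt → 0% → $0.00
Running shoes $115.89: clothing and footwear, buyer-exempt → 0% → $0.00
Dish soap $3.21: other taxable items → 7.25% → $0.23
Cardigan $53.21: clothing and footwear, buyer-exempt → 0% → $0.00
Dress shirt $81.27: clothing and footwear, buyer-exempt → 0% → $0.00
Pair of jeans $108.87: clothing and footwear, buyer-exempt → 0% → $0.00
Hot pretzel $4.96: prepared food → 8.5% → $0.42
Pack of socks $10.61: clothing and footwear, buyer-exempt → 0% → $0.00
Ski goggles $81.27: athletic equipment → 3.25% → $2.64
Total tax = $0.23 + $0.42 + $2.64 = $3.29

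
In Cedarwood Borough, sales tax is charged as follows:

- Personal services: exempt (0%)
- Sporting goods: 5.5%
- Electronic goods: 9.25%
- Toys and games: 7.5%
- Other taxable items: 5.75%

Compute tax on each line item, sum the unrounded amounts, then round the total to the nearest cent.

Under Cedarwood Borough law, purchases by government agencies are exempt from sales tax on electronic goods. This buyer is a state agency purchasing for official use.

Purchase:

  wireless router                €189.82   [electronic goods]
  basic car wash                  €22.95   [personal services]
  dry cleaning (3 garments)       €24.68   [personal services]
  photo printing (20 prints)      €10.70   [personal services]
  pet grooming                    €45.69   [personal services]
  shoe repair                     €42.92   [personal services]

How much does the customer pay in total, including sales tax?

€336.76

Wireless router €189.82: electronic goods, buyer-exempt → 0% → €0.00
Basic car wash €22.95: personal services → 0% → €0.00
Dry cleaning (3 garments) €24.68: personal services → 0% → €0.00
Photo printing (20 prints) €10.70: personal services → 0% → €0.00
Pet grooming €45.69: personal services → 0% → €0.00
Shoe repair €42.92: personal services → 0% → €0.00
Subtotal = €336.76; unrounded tax = €0.00 → €0.00; total due = €336.76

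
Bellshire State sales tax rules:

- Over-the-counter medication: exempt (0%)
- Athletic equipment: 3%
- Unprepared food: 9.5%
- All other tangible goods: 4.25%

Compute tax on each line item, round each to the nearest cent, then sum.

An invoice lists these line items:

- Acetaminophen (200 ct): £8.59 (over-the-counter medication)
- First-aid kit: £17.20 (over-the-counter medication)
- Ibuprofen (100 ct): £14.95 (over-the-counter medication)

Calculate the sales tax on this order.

£0.00

Acetaminophen (200 ct) £8.59: over-the-counter medication → 0% → £0.00
First-aid kit £17.20: over-the-counter medication → 0% → £0.00
Ibuprofen (100 ct) £14.95: over-the-counter medication → 0% → £0.00
Total tax = £0.00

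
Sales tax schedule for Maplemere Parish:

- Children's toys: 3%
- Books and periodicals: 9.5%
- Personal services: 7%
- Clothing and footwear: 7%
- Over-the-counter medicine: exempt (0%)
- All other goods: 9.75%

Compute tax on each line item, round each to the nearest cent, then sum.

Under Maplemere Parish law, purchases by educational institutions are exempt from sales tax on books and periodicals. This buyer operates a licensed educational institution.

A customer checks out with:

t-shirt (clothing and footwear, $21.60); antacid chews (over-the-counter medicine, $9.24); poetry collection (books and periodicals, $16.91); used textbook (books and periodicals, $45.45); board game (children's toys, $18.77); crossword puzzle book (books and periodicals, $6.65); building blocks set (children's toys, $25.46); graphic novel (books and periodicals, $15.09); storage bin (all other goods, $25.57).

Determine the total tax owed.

T-shirt $21.60: clothing and footwear → 7% → $1.51
Antacid chews $9.24: over-the-counter medicine → 0% → $0.00
Poetry collection $16.91: books and periodicals, buyer-exempt → 0% → $0.00
Used textbook $45.45: books and periodicals, buyer-exempt → 0% → $0.00
Board game $18.77: children's toys → 3% → $0.56
Crossword puzzle book $6.65: books and periodicals, buyer-exempt → 0% → $0.00
Building blocks set $25.46: children's toys → 3% → $0.76
Graphic novel $15.09: books and periodicals, buyer-exempt → 0% → $0.00
Storage bin $25.57: all other goods → 9.75% → $2.49
Total tax = $1.51 + $0.56 + $0.76 + $2.49 = $5.32

$5.32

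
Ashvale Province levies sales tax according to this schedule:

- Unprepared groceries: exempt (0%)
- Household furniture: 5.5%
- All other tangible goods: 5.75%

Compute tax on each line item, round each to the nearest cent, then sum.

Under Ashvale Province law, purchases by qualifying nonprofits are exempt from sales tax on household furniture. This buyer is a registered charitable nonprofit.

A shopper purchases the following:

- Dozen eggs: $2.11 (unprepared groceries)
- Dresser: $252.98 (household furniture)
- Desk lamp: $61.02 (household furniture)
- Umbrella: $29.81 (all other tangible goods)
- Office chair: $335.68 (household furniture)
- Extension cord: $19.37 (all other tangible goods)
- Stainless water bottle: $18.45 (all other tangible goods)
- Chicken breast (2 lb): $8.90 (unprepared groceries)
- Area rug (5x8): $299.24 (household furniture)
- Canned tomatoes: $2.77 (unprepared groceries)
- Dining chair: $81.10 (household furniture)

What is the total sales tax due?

Dozen eggs $2.11: unprepared groceries → 0% → $0.00
Dresser $252.98: household furniture, buyer-exempt → 0% → $0.00
Desk lamp $61.02: household furniture, buyer-exempt → 0% → $0.00
Umbrella $29.81: all other tangible goods → 5.75% → $1.71
Office chair $335.68: household furniture, buyer-exempt → 0% → $0.00
Extension cord $19.37: all other tangible goods → 5.75% → $1.11
Stainless water bottle $18.45: all other tangible goods → 5.75% → $1.06
Chicken breast (2 lb) $8.90: unprepared groceries → 0% → $0.00
Area rug (5x8) $299.24: household furniture, buyer-exempt → 0% → $0.00
Canned tomatoes $2.77: unprepared groceries → 0% → $0.00
Dining chair $81.10: household furniture, buyer-exempt → 0% → $0.00
Total tax = $1.71 + $1.11 + $1.06 = $3.88

$3.88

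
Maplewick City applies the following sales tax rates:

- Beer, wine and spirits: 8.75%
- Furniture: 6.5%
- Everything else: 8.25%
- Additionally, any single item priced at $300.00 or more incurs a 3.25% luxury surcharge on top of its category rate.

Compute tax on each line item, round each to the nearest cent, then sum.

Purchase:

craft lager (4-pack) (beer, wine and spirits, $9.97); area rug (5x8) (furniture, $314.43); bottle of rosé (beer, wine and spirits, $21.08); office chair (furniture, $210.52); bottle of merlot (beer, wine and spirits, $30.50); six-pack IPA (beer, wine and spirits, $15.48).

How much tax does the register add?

Craft lager (4-pack) $9.97: beer, wine and spirits → 8.75% → $0.87
Area rug (5x8) $314.43: furniture → 6.5% + 3.25% surcharge = 9.75% → $30.66
Bottle of rosé $21.08: beer, wine and spirits → 8.75% → $1.84
Office chair $210.52: furniture → 6.5% → $13.68
Bottle of merlot $30.50: beer, wine and spirits → 8.75% → $2.67
Six-pack IPA $15.48: beer, wine and spirits → 8.75% → $1.35
Total tax = $0.87 + $30.66 + $1.84 + $13.68 + $2.67 + $1.35 = $51.07

$51.07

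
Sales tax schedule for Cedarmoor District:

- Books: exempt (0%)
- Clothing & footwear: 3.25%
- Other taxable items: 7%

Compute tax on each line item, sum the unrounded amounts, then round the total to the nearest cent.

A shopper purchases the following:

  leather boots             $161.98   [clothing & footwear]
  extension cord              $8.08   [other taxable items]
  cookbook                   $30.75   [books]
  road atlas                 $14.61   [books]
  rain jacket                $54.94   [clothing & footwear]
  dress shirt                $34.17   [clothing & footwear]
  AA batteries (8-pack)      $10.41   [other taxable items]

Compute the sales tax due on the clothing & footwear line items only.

$8.16

Leather boots $161.98: clothing & footwear → 3.25% → $5.26435
Rain jacket $54.94: clothing & footwear → 3.25% → $1.78555
Dress shirt $34.17: clothing & footwear → 3.25% → $1.110525
Tax on clothing & footwear: unrounded sum = $8.160425 → $8.16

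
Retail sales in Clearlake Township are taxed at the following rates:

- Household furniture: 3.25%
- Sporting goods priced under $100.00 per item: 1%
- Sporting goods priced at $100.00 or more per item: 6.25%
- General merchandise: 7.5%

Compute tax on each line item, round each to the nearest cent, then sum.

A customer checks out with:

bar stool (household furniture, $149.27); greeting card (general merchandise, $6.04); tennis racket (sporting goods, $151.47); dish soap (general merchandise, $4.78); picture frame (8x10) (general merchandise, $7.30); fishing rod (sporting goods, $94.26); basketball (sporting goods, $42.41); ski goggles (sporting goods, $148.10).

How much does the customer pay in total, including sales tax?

Bar stool $149.27: household furniture → 3.25% → $4.85
Greeting card $6.04: general merchandise → 7.5% → $0.45
Tennis racket $151.47: sporting goods, $100.00 or more → 6.25% → $9.47
Dish soap $4.78: general merchandise → 7.5% → $0.36
Picture frame (8x10) $7.30: general merchandise → 7.5% → $0.55
Fishing rod $94.26: sporting goods, under $100.00 → 1% → $0.94
Basketball $42.41: sporting goods, under $100.00 → 1% → $0.42
Ski goggles $148.10: sporting goods, $100.00 or more → 6.25% → $9.26
Subtotal = $603.63; tax = $26.30; total due = $629.93

$629.93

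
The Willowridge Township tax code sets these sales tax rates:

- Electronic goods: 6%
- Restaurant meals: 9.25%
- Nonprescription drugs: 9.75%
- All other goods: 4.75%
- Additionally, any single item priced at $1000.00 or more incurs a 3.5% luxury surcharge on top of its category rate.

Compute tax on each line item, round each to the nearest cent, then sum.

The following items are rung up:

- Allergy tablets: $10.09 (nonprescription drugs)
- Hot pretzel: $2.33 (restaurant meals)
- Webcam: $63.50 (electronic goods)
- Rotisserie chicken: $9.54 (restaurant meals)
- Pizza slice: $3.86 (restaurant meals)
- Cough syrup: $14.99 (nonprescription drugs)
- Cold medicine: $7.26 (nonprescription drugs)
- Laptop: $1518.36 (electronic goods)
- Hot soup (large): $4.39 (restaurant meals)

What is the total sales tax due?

Allergy tablets $10.09: nonprescription drugs → 9.75% → $0.98
Hot pretzel $2.33: restaurant meals → 9.25% → $0.22
Webcam $63.50: electronic goods → 6% → $3.81
Rotisserie chicken $9.54: restaurant meals → 9.25% → $0.88
Pizza slice $3.86: restaurant meals → 9.25% → $0.36
Cough syrup $14.99: nonprescription drugs → 9.75% → $1.46
Cold medicine $7.26: nonprescription drugs → 9.75% → $0.71
Laptop $1518.36: electronic goods → 6% + 3.5% surcharge = 9.5% → $144.24
Hot soup (large) $4.39: restaurant meals → 9.25% → $0.41
Total tax = $0.98 + $0.22 + $3.81 + $0.88 + $0.36 + $1.46 + $0.71 + $144.24 + $0.41 = $153.07

$153.07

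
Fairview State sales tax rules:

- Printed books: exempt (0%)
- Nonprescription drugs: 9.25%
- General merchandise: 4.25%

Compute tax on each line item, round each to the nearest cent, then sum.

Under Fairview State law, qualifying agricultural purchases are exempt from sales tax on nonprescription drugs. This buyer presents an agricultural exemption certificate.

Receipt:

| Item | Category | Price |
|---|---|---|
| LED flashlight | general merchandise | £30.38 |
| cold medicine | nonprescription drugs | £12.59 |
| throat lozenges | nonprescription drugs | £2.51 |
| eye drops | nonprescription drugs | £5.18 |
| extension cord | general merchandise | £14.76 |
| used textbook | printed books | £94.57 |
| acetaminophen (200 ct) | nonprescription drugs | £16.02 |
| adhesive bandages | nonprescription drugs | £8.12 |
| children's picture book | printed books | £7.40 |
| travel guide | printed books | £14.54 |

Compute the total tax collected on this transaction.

£1.92

LED flashlight £30.38: general merchandise → 4.25% → £1.29
Cold medicine £12.59: nonprescription drugs, buyer-exempt → 0% → £0.00
Throat lozenges £2.51: nonprescription drugs, buyer-exempt → 0% → £0.00
Eye drops £5.18: nonprescription drugs, buyer-exempt → 0% → £0.00
Extension cord £14.76: general merchandise → 4.25% → £0.63
Used textbook £94.57: printed books → 0% → £0.00
Acetaminophen (200 ct) £16.02: nonprescription drugs, buyer-exempt → 0% → £0.00
Adhesive bandages £8.12: nonprescription drugs, buyer-exempt → 0% → £0.00
Children's picture book £7.40: printed books → 0% → £0.00
Travel guide £14.54: printed books → 0% → £0.00
Total tax = £1.29 + £0.63 = £1.92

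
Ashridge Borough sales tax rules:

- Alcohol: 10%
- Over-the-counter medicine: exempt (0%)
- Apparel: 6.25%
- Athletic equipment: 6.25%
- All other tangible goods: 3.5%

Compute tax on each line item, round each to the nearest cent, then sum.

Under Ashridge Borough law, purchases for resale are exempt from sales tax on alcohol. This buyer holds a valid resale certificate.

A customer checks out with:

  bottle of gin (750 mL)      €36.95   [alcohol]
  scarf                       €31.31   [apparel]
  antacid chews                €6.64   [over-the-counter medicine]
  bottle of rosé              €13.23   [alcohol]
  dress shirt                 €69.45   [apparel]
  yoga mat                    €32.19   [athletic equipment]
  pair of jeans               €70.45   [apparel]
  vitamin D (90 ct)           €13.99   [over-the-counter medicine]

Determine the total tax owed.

Bottle of gin (750 mL) €36.95: alcohol, buyer-exempt → 0% → €0.00
Scarf €31.31: apparel → 6.25% → €1.96
Antacid chews €6.64: over-the-counter medicine → 0% → €0.00
Bottle of rosé €13.23: alcohol, buyer-exempt → 0% → €0.00
Dress shirt €69.45: apparel → 6.25% → €4.34
Yoga mat €32.19: athletic equipment → 6.25% → €2.01
Pair of jeans €70.45: apparel → 6.25% → €4.40
Vitamin D (90 ct) €13.99: over-the-counter medicine → 0% → €0.00
Total tax = €1.96 + €4.34 + €2.01 + €4.40 = €12.71

€12.71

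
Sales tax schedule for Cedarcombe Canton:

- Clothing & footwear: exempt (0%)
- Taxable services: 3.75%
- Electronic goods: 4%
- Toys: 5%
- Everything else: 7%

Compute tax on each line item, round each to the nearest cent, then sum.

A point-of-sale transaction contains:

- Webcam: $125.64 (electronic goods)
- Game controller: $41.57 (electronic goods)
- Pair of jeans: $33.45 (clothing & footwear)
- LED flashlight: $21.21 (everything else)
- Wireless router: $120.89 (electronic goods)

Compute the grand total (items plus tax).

$355.77

Webcam $125.64: electronic goods → 4% → $5.03
Game controller $41.57: electronic goods → 4% → $1.66
Pair of jeans $33.45: clothing & footwear → 0% → $0.00
LED flashlight $21.21: everything else → 7% → $1.48
Wireless router $120.89: electronic goods → 4% → $4.84
Subtotal = $342.76; tax = $13.01; total due = $355.77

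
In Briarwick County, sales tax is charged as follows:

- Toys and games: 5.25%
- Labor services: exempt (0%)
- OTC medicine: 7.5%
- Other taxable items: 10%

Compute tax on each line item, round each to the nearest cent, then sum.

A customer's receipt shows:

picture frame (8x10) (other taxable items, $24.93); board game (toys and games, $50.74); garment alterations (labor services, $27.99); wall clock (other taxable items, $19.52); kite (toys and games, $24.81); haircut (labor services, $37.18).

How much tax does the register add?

Picture frame (8x10) $24.93: other taxable items → 10% → $2.49
Board game $50.74: toys and games → 5.25% → $2.66
Garment alterations $27.99: labor services → 0% → $0.00
Wall clock $19.52: other taxable items → 10% → $1.95
Kite $24.81: toys and games → 5.25% → $1.30
Haircut $37.18: labor services → 0% → $0.00
Total tax = $2.49 + $2.66 + $1.95 + $1.30 = $8.40

$8.40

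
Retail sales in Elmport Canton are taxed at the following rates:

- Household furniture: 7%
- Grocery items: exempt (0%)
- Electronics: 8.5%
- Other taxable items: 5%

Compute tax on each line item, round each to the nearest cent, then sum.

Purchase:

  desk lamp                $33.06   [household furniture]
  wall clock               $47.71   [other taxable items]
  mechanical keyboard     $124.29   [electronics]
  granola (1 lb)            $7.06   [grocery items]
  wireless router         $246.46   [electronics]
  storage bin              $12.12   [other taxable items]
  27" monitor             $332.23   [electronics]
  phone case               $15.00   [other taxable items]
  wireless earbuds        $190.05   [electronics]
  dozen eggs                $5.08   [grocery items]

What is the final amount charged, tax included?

Desk lamp $33.06: household furniture → 7% → $2.31
Wall clock $47.71: other taxable items → 5% → $2.39
Mechanical keyboard $124.29: electronics → 8.5% → $10.56
Granola (1 lb) $7.06: grocery items → 0% → $0.00
Wireless router $246.46: electronics → 8.5% → $20.95
Storage bin $12.12: other taxable items → 5% → $0.61
27" monitor $332.23: electronics → 8.5% → $28.24
Phone case $15.00: other taxable items → 5% → $0.75
Wireless earbuds $190.05: electronics → 8.5% → $16.15
Dozen eggs $5.08: grocery items → 0% → $0.00
Subtotal = $1013.06; tax = $81.96; total due = $1095.02

$1095.02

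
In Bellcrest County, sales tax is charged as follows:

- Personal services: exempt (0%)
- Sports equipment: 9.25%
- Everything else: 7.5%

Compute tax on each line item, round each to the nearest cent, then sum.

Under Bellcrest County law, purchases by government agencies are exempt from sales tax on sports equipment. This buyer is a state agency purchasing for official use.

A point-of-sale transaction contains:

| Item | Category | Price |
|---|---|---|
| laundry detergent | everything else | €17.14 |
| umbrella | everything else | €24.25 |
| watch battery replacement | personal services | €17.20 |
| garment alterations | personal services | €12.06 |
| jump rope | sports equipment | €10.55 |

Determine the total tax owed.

€3.11

Laundry detergent €17.14: everything else → 7.5% → €1.29
Umbrella €24.25: everything else → 7.5% → €1.82
Watch battery replacement €17.20: personal services → 0% → €0.00
Garment alterations €12.06: personal services → 0% → €0.00
Jump rope €10.55: sports equipment, buyer-exempt → 0% → €0.00
Total tax = €1.29 + €1.82 = €3.11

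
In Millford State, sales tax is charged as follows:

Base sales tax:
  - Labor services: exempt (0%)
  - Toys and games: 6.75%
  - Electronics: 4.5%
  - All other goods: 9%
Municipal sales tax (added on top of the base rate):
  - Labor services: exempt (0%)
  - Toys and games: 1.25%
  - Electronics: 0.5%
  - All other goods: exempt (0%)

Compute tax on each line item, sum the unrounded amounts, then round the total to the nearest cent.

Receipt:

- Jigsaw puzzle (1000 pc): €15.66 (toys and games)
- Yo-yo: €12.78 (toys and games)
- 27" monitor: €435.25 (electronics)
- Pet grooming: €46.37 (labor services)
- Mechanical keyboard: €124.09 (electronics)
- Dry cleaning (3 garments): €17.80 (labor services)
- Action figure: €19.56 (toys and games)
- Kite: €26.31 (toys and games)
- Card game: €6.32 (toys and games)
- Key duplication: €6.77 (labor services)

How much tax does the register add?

€34.42

Jigsaw puzzle (1000 pc) €15.66: toys and games → 6.75% + 1.25% municipal = 8% → €1.2528
Yo-yo €12.78: toys and games → 6.75% + 1.25% municipal = 8% → €1.0224
27" monitor €435.25: electronics → 4.5% + 0.5% municipal = 5% → €21.7625
Pet grooming €46.37: labor services → 0% + 0% municipal = 0% → €0.00
Mechanical keyboard €124.09: electronics → 4.5% + 0.5% municipal = 5% → €6.2045
Dry cleaning (3 garments) €17.80: labor services → 0% + 0% municipal = 0% → €0.00
Action figure €19.56: toys and games → 6.75% + 1.25% municipal = 8% → €1.5648
Kite €26.31: toys and games → 6.75% + 1.25% municipal = 8% → €2.1048
Card game €6.32: toys and games → 6.75% + 1.25% municipal = 8% → €0.5056
Key duplication €6.77: labor services → 0% + 0% municipal = 0% → €0.00
Unrounded tax sum = €34.4174 → €34.42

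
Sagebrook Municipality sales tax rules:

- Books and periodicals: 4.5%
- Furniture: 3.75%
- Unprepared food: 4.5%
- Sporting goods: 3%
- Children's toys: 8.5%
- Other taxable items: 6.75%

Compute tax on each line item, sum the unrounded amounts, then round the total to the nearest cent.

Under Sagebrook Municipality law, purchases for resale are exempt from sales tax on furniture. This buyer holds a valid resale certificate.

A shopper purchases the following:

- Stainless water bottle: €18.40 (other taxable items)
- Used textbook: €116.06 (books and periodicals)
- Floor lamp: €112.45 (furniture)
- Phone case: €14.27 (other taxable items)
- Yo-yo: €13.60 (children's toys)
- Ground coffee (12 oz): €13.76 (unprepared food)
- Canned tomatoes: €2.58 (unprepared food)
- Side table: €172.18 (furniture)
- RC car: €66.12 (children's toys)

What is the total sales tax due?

€14.94

Stainless water bottle €18.40: other taxable items → 6.75% → €1.242
Used textbook €116.06: books and periodicals → 4.5% → €5.2227
Floor lamp €112.45: furniture, buyer-exempt → 0% → €0.00
Phone case €14.27: other taxable items → 6.75% → €0.963225
Yo-yo €13.60: children's toys → 8.5% → €1.156
Ground coffee (12 oz) €13.76: unprepared food → 4.5% → €0.6192
Canned tomatoes €2.58: unprepared food → 4.5% → €0.1161
Side table €172.18: furniture, buyer-exempt → 0% → €0.00
RC car €66.12: children's toys → 8.5% → €5.6202
Unrounded tax sum = €14.939425 → €14.94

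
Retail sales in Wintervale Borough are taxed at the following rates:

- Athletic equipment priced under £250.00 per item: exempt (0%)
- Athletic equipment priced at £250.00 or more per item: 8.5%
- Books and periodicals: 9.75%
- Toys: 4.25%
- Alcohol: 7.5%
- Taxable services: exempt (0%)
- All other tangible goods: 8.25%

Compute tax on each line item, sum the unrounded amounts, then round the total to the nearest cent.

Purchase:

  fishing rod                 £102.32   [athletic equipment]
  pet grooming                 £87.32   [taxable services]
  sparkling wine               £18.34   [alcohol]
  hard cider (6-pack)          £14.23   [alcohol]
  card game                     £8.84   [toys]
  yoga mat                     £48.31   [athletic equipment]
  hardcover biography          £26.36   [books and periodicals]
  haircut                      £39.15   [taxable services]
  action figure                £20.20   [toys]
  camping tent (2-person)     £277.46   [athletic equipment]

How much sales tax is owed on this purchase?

Fishing rod £102.32: athletic equipment, under £250.00 → 0% → £0.00
Pet grooming £87.32: taxable services → 0% → £0.00
Sparkling wine £18.34: alcohol → 7.5% → £1.3755
Hard cider (6-pack) £14.23: alcohol → 7.5% → £1.06725
Card game £8.84: toys → 4.25% → £0.3757
Yoga mat £48.31: athletic equipment, under £250.00 → 0% → £0.00
Hardcover biography £26.36: books and periodicals → 9.75% → £2.5701
Haircut £39.15: taxable services → 0% → £0.00
Action figure £20.20: toys → 4.25% → £0.8585
Camping tent (2-person) £277.46: athletic equipment, £250.00 or more → 8.5% → £23.5841
Unrounded tax sum = £29.83115 → £29.83

£29.83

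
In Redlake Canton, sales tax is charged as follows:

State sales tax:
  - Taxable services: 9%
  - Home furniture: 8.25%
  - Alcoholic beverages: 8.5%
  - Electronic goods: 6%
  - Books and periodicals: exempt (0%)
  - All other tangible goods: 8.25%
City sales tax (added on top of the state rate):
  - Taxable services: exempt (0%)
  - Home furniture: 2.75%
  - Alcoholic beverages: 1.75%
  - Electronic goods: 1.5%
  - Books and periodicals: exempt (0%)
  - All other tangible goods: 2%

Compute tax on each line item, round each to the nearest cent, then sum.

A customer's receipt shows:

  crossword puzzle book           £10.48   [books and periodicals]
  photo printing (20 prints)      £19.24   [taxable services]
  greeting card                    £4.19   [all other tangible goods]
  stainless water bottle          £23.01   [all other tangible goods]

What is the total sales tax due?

Crossword puzzle book £10.48: books and periodicals → 0% + 0% city = 0% → £0.00
Photo printing (20 prints) £19.24: taxable services → 9% + 0% city = 9% → £1.73
Greeting card £4.19: all other tangible goods → 8.25% + 2% city = 10.25% → £0.43
Stainless water bottle £23.01: all other tangible goods → 8.25% + 2% city = 10.25% → £2.36
Total tax = £1.73 + £0.43 + £2.36 = £4.52

£4.52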